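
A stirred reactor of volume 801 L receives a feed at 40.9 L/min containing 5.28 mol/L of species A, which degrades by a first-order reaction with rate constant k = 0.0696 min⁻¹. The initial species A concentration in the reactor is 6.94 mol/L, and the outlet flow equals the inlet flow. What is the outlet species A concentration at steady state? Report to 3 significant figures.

2.23 mol/L

V dC/dt = Q(C_in − C) − k V C.
At steady state: 0 = Q C_in − (Q + kV) C_ss, so C_ss = Q C_in/(Q + kV).
C_ss = 40.9·5.28/(40.9 + 0.0696·801) = 215.95/96.650 = 2.2344 mol/L.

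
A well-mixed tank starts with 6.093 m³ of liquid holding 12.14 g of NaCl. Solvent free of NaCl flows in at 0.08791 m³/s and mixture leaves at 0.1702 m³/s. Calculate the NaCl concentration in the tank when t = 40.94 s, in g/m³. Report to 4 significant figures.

0.8431 g/m³

Total volume: dV/dt = Q_in − Q_out = -0.0822900 m³/s, so V(t) = 6.093 − 0.0822900 t and V(40.94) = 2.72405 m³.
No NaCl enters, so dm/dt = −Q_out · (m/V).
Separate: dm/m = −Q_out dt/V(t) ⇒ ln(m/m₀) = −(Q_out/(Q_in−Q_out)) ln(V/V₀).
m = m₀ (V₀/V)^(Q_out/(Q_in−Q_out)) = 12.14 × (6.093/2.72405)^(-2.06830) = 2.29672 g.
C = m/V = 2.29672/2.72405 = 0.843129 g/m³.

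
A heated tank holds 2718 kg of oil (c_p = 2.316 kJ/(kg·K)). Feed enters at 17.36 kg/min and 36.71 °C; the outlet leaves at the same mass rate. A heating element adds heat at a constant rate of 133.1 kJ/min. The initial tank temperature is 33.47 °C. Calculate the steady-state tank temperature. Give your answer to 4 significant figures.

Energy balance: M c_p dT/dt = ṁ c_p (T_in − T) + 133.1.
At steady state dT/dt = 0 ⇒ T_ss = T_in + Q̇/(ṁ c_p) = 36.71 + 133.1/(17.36·2.316) = 40.0205 °C.

40.02 °C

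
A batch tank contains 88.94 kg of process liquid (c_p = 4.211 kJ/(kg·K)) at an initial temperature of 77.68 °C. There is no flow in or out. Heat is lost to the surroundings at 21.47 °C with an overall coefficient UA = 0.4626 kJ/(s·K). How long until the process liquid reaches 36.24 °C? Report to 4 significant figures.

1082 s

M c_p dT/dt = −UA(T − T_amb).
τ = M c_p/UA = 809.612 s; T_ss = T_amb = 21.4700 °C.
T(t) = T_ss + (T₀ − T_ss)e^(−t/τ); set T = 36.24:
t = −τ ln[(T − T_ss)/(T₀ − T_ss)] = −809.612 · ln(0.262765) = 1082.04 s.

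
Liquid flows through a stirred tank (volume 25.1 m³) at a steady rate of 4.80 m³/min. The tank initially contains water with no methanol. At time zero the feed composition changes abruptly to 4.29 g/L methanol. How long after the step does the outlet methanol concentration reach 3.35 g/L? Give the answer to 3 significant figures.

7.94 min

Species balance on the tank: V dC/dt = Q(C_in − C), so τ = V/Q = 5.2292 min.
C(t) = C_in + (C₀ − C_in) e^(−t/τ). Set C = 3.35 and solve for t:
e^(−t/τ) = (C − C_in)/(C₀ − C_in) = (3.35 − 4.29)/(0 − 4.29) = 0.21911
t = −τ ln(…) = 5.2292 × 1.5182 = 7.9387 min.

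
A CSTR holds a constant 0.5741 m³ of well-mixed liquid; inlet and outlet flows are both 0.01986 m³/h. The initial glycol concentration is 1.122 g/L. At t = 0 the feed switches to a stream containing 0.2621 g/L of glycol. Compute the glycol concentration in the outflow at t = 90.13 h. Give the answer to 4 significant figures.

Transient balance on the dissolved component: V dC/dt = Q(C_in − C).
Rewrite as dC/dt + C/τ = C_in/τ, τ = V/Q = 28.9074 h.
C approaches C_in exponentially: C(t) = C_in + (C₀ − C_in) e^(−t/τ).
C(90.13) = 0.2621 + (1.122 − 0.2621)·e^(−90.13/28.9074) = 0.2621 + (0.859900)·0.0442503 = 0.300151 g/L.

0.3002 g/L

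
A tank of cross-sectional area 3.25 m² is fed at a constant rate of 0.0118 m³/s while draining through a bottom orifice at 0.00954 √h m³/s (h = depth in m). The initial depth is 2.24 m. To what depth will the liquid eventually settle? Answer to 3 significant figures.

Level balance: A dh/dt = 0.0118 − 0.00954 √h. Setting dh/dt = 0:
Q_in = 0.00954 √h_ss ⇒ √h_ss = 0.0118/0.00954 = 1.2369.
h_ss = 1.2369² = 1.5299 m. (Since h₀ = 2.24 m > h_ss, the level will fall toward this value.)

1.53 m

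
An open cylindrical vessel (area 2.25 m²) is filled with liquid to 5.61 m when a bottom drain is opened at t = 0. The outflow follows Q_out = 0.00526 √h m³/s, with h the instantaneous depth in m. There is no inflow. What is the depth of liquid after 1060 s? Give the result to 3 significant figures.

A dh/dt = −Q_out = −0.00526 √h.
This is separable: 2 d(√h)/dt = −0.00526/A, so √h = √h₀ − (0.00526/(2A)) t.
√h = √5.61 − 0.00526·1060/(2·2.25) = 2.3685 − 1.2390 = 1.1295.
h = 1.1295² = 1.2758 m.

1.28 m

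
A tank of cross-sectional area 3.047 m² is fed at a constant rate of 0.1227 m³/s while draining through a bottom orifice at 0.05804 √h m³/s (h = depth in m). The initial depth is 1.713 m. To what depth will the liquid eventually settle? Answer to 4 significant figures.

4.469 m

Level balance: A dh/dt = 0.1227 − 0.05804 √h. Setting dh/dt = 0:
Q_in = 0.05804 √h_ss ⇒ √h_ss = 0.1227/0.05804 = 2.11406.
h_ss = 2.11406² = 4.46925 m. (Since h₀ = 1.713 m < h_ss, the level will rise toward this value.)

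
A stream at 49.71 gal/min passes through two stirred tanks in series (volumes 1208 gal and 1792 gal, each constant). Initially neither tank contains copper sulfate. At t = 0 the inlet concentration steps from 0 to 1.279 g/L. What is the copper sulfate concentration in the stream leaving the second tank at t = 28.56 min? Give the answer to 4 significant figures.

Time constants: τᵢ = Vᵢ/Q for each well-mixed tank.
τ₁ = 1208/49.71 = 24.3009 min; τ₂ = 1792/49.71 = 36.0491 min.
Solving the cascade with C₁(0)=C₂(0)=0 gives C₂(t) = C_in[1 − (τ₁ e^(−t/τ₁) − τ₂ e^(−t/τ₂))/(τ₁ − τ₂)].
At t = 28.56: e^(−t/τ₁) = 0.308738, e^(−t/τ₂) = 0.452823.
C₂ = 1.279·[1 − (24.3009·0.308738 − 36.0491·0.452823)/(-11.7481)] = 1.279·0.249137 = 0.318646 g/L.

0.3186 g/L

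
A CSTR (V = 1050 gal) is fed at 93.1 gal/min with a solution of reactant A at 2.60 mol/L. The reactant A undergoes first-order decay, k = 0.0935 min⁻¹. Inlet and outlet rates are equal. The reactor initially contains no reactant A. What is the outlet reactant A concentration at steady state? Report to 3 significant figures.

V dC/dt = Q(C_in − C) − k V C.
At steady state: 0 = Q C_in − (Q + kV) C_ss, so C_ss = Q C_in/(Q + kV).
C_ss = 93.1·2.60/(93.1 + 0.0935·1050) = 242.06/191.27 = 1.2655 mol/L.

1.27 mol/L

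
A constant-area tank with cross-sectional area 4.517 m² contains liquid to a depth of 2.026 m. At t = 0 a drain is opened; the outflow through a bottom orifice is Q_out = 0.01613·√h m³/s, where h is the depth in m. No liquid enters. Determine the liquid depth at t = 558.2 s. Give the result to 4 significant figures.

Mass balance (ρ constant): A dh/dt = −0.01613 √h.
Separate and integrate: 2(√h − √h₀) = −(0.01613/A) t.
√h = √2.026 − 0.01613·558.2/(2·4.517) = 1.42338 − 0.996653 = 0.426723.
h = 0.426723² = 0.182092 m.

0.1821 m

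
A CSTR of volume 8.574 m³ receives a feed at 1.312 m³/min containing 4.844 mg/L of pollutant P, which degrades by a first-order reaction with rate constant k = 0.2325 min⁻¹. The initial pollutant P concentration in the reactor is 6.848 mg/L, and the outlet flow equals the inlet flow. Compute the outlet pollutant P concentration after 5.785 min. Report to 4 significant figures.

Accumulation = in − out − consumed: V dC/dt = Q C_in − Q C − k V C.
This is linear with rate a = Q/V + k = 0.385521 min⁻¹.
C_ss = Q C_in/(Q + kV) = 1.92268 mg/L; C(t) = C_ss + (C₀ − C_ss) e^(−a t).
C(5.785) = 1.92268 + (4.92532)·e^(−0.385521·5.785) = 1.92268 + (4.92532)·0.107503 = 2.45216 mg/L.

2.452 mg/L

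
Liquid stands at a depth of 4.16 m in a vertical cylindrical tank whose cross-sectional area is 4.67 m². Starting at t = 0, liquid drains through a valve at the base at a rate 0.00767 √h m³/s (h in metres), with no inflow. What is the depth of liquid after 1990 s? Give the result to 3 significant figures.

With no inflow, A dh/dt = −0.00767 √h.
This is separable: 2 d(√h)/dt = −0.00767/A, so √h = √h₀ − (0.00767/(2A)) t.
√h = √4.16 − 0.00767·1990/(2·4.67) = 2.0396 − 1.6342 = 0.40542.
h = 0.40542² = 0.16437 m.

0.164 m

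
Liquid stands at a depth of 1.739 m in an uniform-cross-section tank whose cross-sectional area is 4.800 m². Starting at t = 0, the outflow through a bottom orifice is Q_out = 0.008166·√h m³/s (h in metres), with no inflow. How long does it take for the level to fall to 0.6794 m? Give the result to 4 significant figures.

A dh/dt = −Q_out = −0.008166 √h.
Separate and integrate: 2(√h − √h₀) = −(0.008166/A) t.
t = 2A(√h₀ − √h)/0.008166 = 2·4.800·(√1.739 − √0.6794)/0.008166
  = 9.60000 × (1.31871 − 0.824257) / 0.008166 = 581.283 s.

581.3 s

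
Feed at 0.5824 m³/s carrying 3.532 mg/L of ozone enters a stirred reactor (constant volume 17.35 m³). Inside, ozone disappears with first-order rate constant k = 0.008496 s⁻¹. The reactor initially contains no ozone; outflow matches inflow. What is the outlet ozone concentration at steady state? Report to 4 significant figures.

2.819 mg/L

V dC/dt = Q(C_in − C) − k V C.
At steady state: 0 = Q C_in − (Q + kV) C_ss, so C_ss = Q C_in/(Q + kV).
C_ss = 0.5824·3.532/(0.5824 + 0.008496·17.35) = 2.05704/0.729806 = 2.81861 mg/L.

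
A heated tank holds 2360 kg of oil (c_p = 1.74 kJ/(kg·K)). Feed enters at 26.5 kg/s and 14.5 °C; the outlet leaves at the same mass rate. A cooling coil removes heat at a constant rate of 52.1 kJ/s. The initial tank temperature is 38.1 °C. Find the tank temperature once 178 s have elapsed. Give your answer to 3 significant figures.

Unsteady energy balance on the tank contents: M c_p dT/dt = ṁ c_p (T_in − T) − 52.1.
τ = M/ṁ = 89.057 s; T_ss = T_in − Q̇/(ṁ c_p) = 14.5 − 52.1/(26.5·1.74) = 13.370 °C.
Integrating: T(t) = T_ss + (T₀ − T_ss) e^(−t/τ).
T(178) = 13.370 + (24.730)·e^(−178/89.057) = 13.370 + (24.730)·0.13551 = 16.721 °C.

16.7 °C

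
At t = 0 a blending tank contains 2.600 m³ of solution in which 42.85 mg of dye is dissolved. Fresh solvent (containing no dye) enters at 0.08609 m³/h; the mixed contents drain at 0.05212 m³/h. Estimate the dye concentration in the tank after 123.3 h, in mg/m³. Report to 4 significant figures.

Let m(t) be the amount of dye. Volume: V(t) = V₀ + (Q_in − Q_out) t = 2.600 + 0.0339700 t; V(123.3) = 6.78850 m³.
Solute balance: dm/dt = 0 − Q_out C = −Q_out m/V(t).
dm/m = −Q_out dt/(V₀ + 0.0339700 t); integrating gives ln(m/m₀) = −(Q_out/(Q_in−Q_out)) ln(V/V₀).
m = m₀ (V₀/V)^(Q_out/(Q_in−Q_out)) = 42.85 × (2.600/6.78850)^(1.53429) = 9.82779 mg.
C = m/V = 9.82779/6.78850 = 1.44771 mg/m³.

1.448 mg/m³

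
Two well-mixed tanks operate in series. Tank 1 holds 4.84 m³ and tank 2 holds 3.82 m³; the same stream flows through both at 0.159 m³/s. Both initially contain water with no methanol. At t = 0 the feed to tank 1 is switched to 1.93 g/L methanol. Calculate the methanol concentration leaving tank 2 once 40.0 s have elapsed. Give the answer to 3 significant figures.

Time constants: τᵢ = Vᵢ/Q for each well-mixed tank.
τ₁ = 4.84/0.159 = 30.440 s; τ₂ = 3.82/0.159 = 24.025 s.
Tank 1: C₁ = C_in(1 − e^(−t/τ₁)). Tank 2 (τ₁ ≠ τ₂): C₂ = C_in[1 − (τ₁ e^(−t/τ₁) − τ₂ e^(−t/τ₂))/(τ₁ − τ₂)].
At t = 40.0: e^(−t/τ₁) = 0.26873, e^(−t/τ₂) = 0.18921.
C₂ = 1.93·[1 − (30.440·0.26873 − 24.025·0.18921)/(6.4151)] = 1.93·0.43344 = 0.83655 g/L.

0.837 g/L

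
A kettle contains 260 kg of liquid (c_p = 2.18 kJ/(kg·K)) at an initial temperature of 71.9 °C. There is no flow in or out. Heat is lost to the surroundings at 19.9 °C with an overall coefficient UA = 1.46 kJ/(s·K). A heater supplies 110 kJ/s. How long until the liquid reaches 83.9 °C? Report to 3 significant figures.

Lumped-capacitance energy balance: M c_p dT/dt = UA(T_amb − T) + Q̇.
τ = M c_p/UA = 388.22 s; T_ss = T_amb + Q̇/UA = 19.9 + 110/1.46 = 95.242 °C.
T(t) = T_ss + (T₀ − T_ss)e^(−t/τ); set T = 83.9:
t = −τ ln[(T − T_ss)/(T₀ − T_ss)] = −388.22 · ln(0.48592) = 280.19 s.

280 s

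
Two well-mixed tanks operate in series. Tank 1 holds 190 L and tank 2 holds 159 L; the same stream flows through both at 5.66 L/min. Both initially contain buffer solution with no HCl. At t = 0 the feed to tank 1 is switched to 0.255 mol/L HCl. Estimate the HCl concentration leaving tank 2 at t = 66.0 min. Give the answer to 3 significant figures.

0.161 mol/L

Time constants: τᵢ = Vᵢ/Q for each well-mixed tank.
τ₁ = 190/5.66 = 33.569 min; τ₂ = 159/5.66 = 28.092 min.
Tank 1: C₁ = C_in(1 − e^(−t/τ₁)). Tank 2 (τ₁ ≠ τ₂): C₂ = C_in[1 − (τ₁ e^(−t/τ₁) − τ₂ e^(−t/τ₂))/(τ₁ − τ₂)].
At t = 66.0: e^(−t/τ₁) = 0.14000, e^(−t/τ₂) = 0.095423.
C₂ = 0.255·[1 − (33.569·0.14000 − 28.092·0.095423)/(5.4770)] = 0.255·0.63136 = 0.16100 mol/L.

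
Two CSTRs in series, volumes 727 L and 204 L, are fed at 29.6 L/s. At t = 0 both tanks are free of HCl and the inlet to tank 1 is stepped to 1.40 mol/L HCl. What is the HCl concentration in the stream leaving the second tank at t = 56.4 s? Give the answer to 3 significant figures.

1.20 mol/L

Each tank obeys Vᵢ dCᵢ/dt = Q(Cᵢ₋₁ − Cᵢ), so τᵢ = Vᵢ/Q.
τ₁ = 727/29.6 = 24.561 s; τ₂ = 204/29.6 = 6.8919 s.
Tank 1: C₁ = C_in(1 − e^(−t/τ₁)). Tank 2 (τ₁ ≠ τ₂): C₂ = C_in[1 − (τ₁ e^(−t/τ₁) − τ₂ e^(−t/τ₂))/(τ₁ − τ₂)].
At t = 56.4: e^(−t/τ₁) = 0.10063, e^(−t/τ₂) = 0.00027921.
C₂ = 1.40·[1 − (24.561·0.10063 − 6.8919·0.00027921)/(17.669)] = 1.40·0.86023 = 1.2043 mol/L.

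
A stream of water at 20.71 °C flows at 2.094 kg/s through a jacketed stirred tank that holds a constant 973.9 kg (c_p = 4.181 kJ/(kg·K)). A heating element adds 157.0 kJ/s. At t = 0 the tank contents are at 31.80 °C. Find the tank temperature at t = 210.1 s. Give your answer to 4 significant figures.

34.29 °C

M c_p dT/dt = ṁ c_p (T_in − T) + Q̇.
Rearrange: dT/dt = (T_ss − T)/τ with τ = M/ṁ = 465.091 s and T_ss = T_in + Q̇/(ṁ c_p) = 38.6426 °C.
T approaches T_ss exponentially: T(t) = T_ss + (T₀ − T_ss) e^(−t/τ).
T(210.1) = 38.6426 + (-6.84258)·e^(−210.1/465.091) = 38.6426 + (-6.84258)·0.636520 = 34.2871 °C.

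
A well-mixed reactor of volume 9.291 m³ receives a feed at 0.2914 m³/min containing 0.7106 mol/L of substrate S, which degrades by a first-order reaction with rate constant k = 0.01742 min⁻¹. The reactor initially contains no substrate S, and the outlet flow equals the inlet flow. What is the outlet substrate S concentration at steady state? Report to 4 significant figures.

Species balance: V dC/dt = Q C_in − Q C − k V C.
At steady state: 0 = Q C_in − (Q + kV) C_ss, so C_ss = Q C_in/(Q + kV).
C_ss = 0.2914·0.7106/(0.2914 + 0.01742·9.291) = 0.207069/0.453249 = 0.456854 mol/L.

0.4569 mol/L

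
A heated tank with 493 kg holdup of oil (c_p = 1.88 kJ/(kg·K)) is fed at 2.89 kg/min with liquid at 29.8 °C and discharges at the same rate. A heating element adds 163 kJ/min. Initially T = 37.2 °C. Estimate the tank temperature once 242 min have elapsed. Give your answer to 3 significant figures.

M c_p dT/dt = ṁ c_p (T_in − T) + Q̇.
Rearrange: dT/dt = (T_ss − T)/τ with τ = M/ṁ = 170.59 min and T_ss = T_in + Q̇/(ṁ c_p) = 59.801 °C.
This is linear first-order; T(t) = T_ss + (T₀ − T_ss) e^(−t/τ).
T(242) = 59.801 + (-22.601)·e^(−242/170.59) = 59.801 + (-22.601)·0.24205 = 54.330 °C.

54.3 °C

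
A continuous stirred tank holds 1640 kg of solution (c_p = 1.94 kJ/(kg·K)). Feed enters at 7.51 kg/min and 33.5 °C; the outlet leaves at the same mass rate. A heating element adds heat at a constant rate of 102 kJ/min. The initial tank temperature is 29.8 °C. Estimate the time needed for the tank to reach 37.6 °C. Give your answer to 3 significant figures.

Heat balance on the well-mixed liquid: M c_p dT/dt = ṁ c_p (T_in − T) + 102.
τ = M/ṁ = 218.38 min; T_ss = T_in + Q̇/(ṁ c_p) = 40.501 °C.
T(t) = T_ss + (T₀ − T_ss) e^(−t/τ). Set T = 37.6:
e^(−t/τ) = (37.6 − 40.501)/(29.8 − 40.501) = 0.27109
t = −218.38 · ln(0.27109) = 285.04 min.

285 min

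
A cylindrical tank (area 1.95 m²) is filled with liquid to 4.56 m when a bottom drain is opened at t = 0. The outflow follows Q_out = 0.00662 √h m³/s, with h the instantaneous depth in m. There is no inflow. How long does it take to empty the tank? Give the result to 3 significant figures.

1260 s

With no inflow, A dh/dt = −0.00662 √h.
Separate and integrate: 2(√h − √h₀) = −(0.00662/A) t.
Tank is empty when √h = 0: t_empty = 2A√h₀/0.00662.
t_empty = 2·1.95·√4.56/0.00662 = 3.9000·2.1354/0.00662 = 1258.0 s.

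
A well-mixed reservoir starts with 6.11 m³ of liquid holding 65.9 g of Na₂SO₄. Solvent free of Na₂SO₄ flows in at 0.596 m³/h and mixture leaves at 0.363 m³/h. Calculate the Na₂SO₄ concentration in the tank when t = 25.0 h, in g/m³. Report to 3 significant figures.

Total volume: dV/dt = Q_in − Q_out = 0.23300 m³/h, so V(t) = 6.11 + 0.23300 t and V(25.0) = 11.935 m³.
No Na₂SO₄ enters, so dm/dt = −Q_out · (m/V).
Separate: dm/m = −Q_out dt/V(t) ⇒ ln(m/m₀) = −(Q_out/(Q_in−Q_out)) ln(V/V₀).
m = m₀ (V₀/V)^(Q_out/(Q_in−Q_out)) = 65.9 × (6.11/11.935)^(1.5579) = 23.220 g.
C = m/V = 23.220/11.935 = 1.9456 g/m³.

1.95 g/m³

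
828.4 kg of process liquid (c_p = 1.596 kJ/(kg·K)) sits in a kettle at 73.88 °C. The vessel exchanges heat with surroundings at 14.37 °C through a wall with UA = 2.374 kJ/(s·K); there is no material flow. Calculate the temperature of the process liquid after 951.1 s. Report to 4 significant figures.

25.16 °C

Energy balance: M c_p dT/dt = −UA(T − T_amb).
dT/dt = (T_ss − T)/τ with T_ss = T_amb = 14.3700 °C, τ = M c_p/UA = 828.4·1.596/2.374 = 556.919 s.
T approaches T_ss exponentially: T(t) = T_ss + (T₀ − T_ss) e^(−t/τ).
T(951.1) = 14.3700 + (59.5100)·0.181266 = 25.1572 °C.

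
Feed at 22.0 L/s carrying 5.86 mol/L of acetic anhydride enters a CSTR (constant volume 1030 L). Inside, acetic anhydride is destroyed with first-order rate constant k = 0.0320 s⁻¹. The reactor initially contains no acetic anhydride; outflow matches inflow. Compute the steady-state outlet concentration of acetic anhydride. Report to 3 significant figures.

V dC/dt = Q(C_in − C) − k V C.
At steady state: 0 = Q C_in − (Q + kV) C_ss, so C_ss = Q C_in/(Q + kV).
C_ss = 22.0·5.86/(22.0 + 0.0320·1030) = 128.92/54.960 = 2.3457 mol/L.

2.35 mol/L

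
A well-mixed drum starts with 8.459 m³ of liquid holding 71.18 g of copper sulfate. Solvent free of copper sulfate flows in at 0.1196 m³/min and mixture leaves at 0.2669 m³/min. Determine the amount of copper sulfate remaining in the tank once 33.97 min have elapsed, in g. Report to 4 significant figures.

Let m(t) be the amount of copper sulfate. Volume: V(t) = V₀ + (Q_in − Q_out) t = 8.459 − 0.147300 t; V(33.97) = 3.45522 m³.
No copper sulfate enters, so dm/dt = −Q_out · (m/V).
Separate: dm/m = −Q_out dt/V(t) ⇒ ln(m/m₀) = −(Q_out/(Q_in−Q_out)) ln(V/V₀).
m = m₀ (V₀/V)^(Q_out/(Q_in−Q_out)) = 71.18 × (8.459/3.45522)^(-1.81195) = 14.0538 g.

14.05 g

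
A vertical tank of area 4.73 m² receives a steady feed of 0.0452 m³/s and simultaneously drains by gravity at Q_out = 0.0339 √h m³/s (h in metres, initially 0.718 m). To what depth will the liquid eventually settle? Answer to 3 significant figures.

1.78 m

Volume balance on the tank: A dh/dt = Q_in − 0.0339 √h. At steady state dh/dt = 0:
Q_in = 0.0339 √h_ss ⇒ √h_ss = 0.0452/0.0339 = 1.3333.
h_ss = 1.3333² = 1.7778 m. (Since h₀ = 0.718 m < h_ss, the level will rise toward this value.)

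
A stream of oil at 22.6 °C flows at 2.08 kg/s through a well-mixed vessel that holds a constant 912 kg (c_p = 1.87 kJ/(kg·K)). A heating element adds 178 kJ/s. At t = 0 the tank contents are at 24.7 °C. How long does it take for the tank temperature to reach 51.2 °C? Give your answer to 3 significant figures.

409 s

M c_p dT/dt = ṁ c_p (T_in − T) + Q̇.
τ = M/ṁ = 438.46 s; T_ss = T_in + Q̇/(ṁ c_p) = 68.363 °C.
T(t) = T_ss + (T₀ − T_ss) e^(−t/τ). Set T = 51.2:
e^(−t/τ) = (51.2 − 68.363)/(24.7 − 68.363) = 0.39308
t = −438.46 · ln(0.39308) = 409.41 s.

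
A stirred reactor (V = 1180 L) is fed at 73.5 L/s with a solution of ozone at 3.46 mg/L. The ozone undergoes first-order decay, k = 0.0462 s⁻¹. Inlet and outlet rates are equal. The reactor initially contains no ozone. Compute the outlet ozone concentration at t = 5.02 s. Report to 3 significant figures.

0.834 mg/L

V dC/dt = Q(C_in − C) − k V C.
dC/dt = (Q/V) C_in − (Q/V + k) C; effective rate a = Q/V + k = 0.062288 + 0.0462 = 0.10849 s⁻¹.
C_ss = Q C_in/(Q + kV) = 1.9865 mg/L; C(t) = C_ss + (C₀ − C_ss) e^(−a t).
C(5.02) = 1.9865 + (-1.9865)·e^(−0.10849·5.02) = 1.9865 + (-1.9865)·0.58007 = 0.83422 mg/L.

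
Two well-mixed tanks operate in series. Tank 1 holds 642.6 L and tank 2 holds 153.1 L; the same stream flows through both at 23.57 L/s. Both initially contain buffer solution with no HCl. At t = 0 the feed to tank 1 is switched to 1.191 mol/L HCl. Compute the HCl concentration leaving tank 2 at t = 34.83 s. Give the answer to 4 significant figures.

Time constants: τᵢ = Vᵢ/Q for each well-mixed tank.
τ₁ = 642.6/23.57 = 27.2635 s; τ₂ = 153.1/23.57 = 6.49555 s.
Tank 1: C₁ = C_in(1 − e^(−t/τ₁)). Tank 2 (τ₁ ≠ τ₂): C₂ = C_in[1 − (τ₁ e^(−t/τ₁) − τ₂ e^(−t/τ₂))/(τ₁ − τ₂)].
At t = 34.83: e^(−t/τ₁) = 0.278724, e^(−t/τ₂) = 0.00469087.
C₂ = 1.191·[1 − (27.2635·0.278724 − 6.49555·0.00469087)/(20.7679)] = 1.191·0.635567 = 0.756961 mol/L.

0.7570 mol/L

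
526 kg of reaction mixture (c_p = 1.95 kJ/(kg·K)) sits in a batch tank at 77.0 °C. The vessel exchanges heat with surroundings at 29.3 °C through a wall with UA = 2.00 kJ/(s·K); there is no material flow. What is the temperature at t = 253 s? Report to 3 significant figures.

Lumped-capacitance energy balance: M c_p dT/dt = UA(T_amb − T).
dT/dt = (T_ss − T)/τ with T_ss = T_amb = 29.300 °C, τ = M c_p/UA = 526·1.95/2.00 = 512.85 s.
This is linear first-order; T(t) = T_ss + (T₀ − T_ss) e^(−t/τ).
T(253) = 29.300 + (47.700)·0.61059 = 58.425 °C.

58.4 °C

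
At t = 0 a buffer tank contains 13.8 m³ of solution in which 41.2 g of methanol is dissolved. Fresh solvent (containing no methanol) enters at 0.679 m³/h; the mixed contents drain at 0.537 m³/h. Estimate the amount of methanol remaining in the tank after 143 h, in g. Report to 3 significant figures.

Let m(t) be the amount of methanol. Volume: V(t) = V₀ + (Q_in − Q_out) t = 13.8 + 0.14200 t; V(143) = 34.106 m³.
Species balance (pure solvent in): dm/dt = −Q_out · m/V(t).
dm/m = −Q_out dt/(V₀ + 0.14200 t); integrating gives ln(m/m₀) = −(Q_out/(Q_in−Q_out)) ln(V/V₀).
m = m₀ (V₀/V)^(Q_out/(Q_in−Q_out)) = 41.2 × (13.8/34.106)^(3.7817) = 1.3455 g.

1.35 g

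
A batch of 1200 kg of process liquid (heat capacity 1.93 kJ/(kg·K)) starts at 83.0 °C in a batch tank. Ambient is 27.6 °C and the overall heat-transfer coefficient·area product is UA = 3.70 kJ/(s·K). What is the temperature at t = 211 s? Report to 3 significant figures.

Heat balance on the well-mixed liquid: M c_p dT/dt = −UA(T − T_amb).
dT/dt = (T_ss − T)/τ with T_ss = T_amb = 27.600 °C, τ = M c_p/UA = 1200·1.93/3.70 = 625.95 s.
This is linear first-order; T(t) = T_ss + (T₀ − T_ss) e^(−t/τ).
T(211) = 27.600 + (55.400)·0.71384 = 67.147 °C.

67.1 °C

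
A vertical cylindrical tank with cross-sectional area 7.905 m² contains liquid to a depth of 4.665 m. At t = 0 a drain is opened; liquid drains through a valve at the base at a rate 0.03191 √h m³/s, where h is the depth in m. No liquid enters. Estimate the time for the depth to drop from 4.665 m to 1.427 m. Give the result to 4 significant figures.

478.3 s

With no inflow, A dh/dt = −0.03191 √h.
Separate and integrate: 2(√h − √h₀) = −(0.03191/A) t.
t = 2A(√h₀ − √h)/0.03191 = 2·7.905·(√4.665 − √1.427)/0.03191
  = 15.8100 × (2.15986 − 1.19457) / 0.03191 = 478.259 s.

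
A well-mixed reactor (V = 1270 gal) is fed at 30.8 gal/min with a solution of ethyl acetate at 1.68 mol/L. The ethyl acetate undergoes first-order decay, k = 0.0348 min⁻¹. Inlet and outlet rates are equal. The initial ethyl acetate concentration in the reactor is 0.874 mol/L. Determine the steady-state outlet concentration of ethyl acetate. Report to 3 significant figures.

Accumulation = in − out − consumed: V dC/dt = Q C_in − Q C − k V C.
At steady state: 0 = Q C_in − (Q + kV) C_ss, so C_ss = Q C_in/(Q + kV).
C_ss = 30.8·1.68/(30.8 + 0.0348·1270) = 51.744/74.996 = 0.68996 mol/L.

0.690 mol/L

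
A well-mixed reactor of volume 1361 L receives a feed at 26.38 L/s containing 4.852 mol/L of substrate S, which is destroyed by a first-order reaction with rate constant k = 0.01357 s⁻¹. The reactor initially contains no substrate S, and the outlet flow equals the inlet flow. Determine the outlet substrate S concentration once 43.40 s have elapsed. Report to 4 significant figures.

2.171 mol/L

Species balance: V dC/dt = Q C_in − Q C − k V C.
dC/dt = (Q/V) C_in − (Q/V + k) C; effective rate a = Q/V + k = 0.0193828 + 0.01357 = 0.0329528 s⁻¹.
C_ss = Q C_in/(Q + kV) = 2.85394 mol/L; C(t) = C_ss + (C₀ − C_ss) e^(−a t).
C(43.40) = 2.85394 + (-2.85394)·e^(−0.0329528·43.40) = 2.85394 + (-2.85394)·0.239273 = 2.17107 mol/L.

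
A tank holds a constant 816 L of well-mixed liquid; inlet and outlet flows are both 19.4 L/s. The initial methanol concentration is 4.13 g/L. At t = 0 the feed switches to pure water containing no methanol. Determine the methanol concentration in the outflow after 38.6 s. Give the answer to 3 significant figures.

1.65 g/L

Accumulation = in − out for the solute gives V dC/dt = Q(C_in − C).
Rewrite as dC/dt + C/τ = C_in/τ, τ = V/Q = 42.062 s.
Integrating: C(t) = C_in + (C₀ − C_in) e^(−t/τ).
C(38.6) = 0 + (4.13 − 0)·e^(−38.6/42.062) = 0 + (4.1300)·0.39944 = 1.6497 g/L.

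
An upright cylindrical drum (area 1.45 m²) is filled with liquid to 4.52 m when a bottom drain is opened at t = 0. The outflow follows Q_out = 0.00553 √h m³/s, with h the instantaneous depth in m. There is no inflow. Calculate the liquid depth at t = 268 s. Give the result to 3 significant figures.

2.61 m

With no inflow, A dh/dt = −0.00553 √h.
∫ h^(−1/2) dh = −(0.00553/A) ∫ dt, giving 2√h = 2√h₀ − (0.00553/A) t.
√h = √4.52 − 0.00553·268/(2·1.45) = 2.1260 − 0.51105 = 1.6150.
h = 1.6150² = 2.6082 m.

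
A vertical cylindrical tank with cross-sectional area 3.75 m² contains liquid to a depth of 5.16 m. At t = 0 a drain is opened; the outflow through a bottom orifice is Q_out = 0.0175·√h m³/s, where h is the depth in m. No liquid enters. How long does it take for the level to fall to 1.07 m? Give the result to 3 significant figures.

Volume balance on the tank: A dh/dt = −0.0175 √h.
Separate and integrate: 2(√h − √h₀) = −(0.0175/A) t.
t = 2A(√h₀ − √h)/0.0175 = 2·3.75·(√5.16 − √1.07)/0.0175
  = 7.5000 × (2.2716 − 1.0344) / 0.0175 = 530.21 s.

530 s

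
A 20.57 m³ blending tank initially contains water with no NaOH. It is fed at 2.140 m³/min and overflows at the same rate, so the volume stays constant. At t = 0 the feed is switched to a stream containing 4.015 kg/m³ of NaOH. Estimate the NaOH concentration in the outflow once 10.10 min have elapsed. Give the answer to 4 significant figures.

Mass balance on the solute (V constant): V dC/dt = Q(C_in − C).
Rewrite as dC/dt + C/τ = C_in/τ, τ = V/Q = 9.61215 min.
Solution: C(t) = C_in + (C₀ − C_in) e^(−t/τ).
C(10.10) = 4.015 + (0 − 4.015)·e^(−10.10/9.61215) = 4.015 + (-4.01500)·0.349674 = 2.61106 kg/m³.

2.611 kg/m³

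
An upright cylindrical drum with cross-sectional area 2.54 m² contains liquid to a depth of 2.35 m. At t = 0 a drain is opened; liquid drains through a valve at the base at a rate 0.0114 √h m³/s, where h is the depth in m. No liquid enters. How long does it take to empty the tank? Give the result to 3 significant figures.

683 s

Accumulation of liquid (constant cross-section A): A dh/dt = −0.0114 √h.
This is separable: 2 d(√h)/dt = −0.0114/A, so √h = √h₀ − (0.0114/(2A)) t.
Tank is empty when √h = 0: t_empty = 2A√h₀/0.0114.
t_empty = 2·2.54·√2.35/0.0114 = 5.0800·1.5330/0.0114 = 683.11 s.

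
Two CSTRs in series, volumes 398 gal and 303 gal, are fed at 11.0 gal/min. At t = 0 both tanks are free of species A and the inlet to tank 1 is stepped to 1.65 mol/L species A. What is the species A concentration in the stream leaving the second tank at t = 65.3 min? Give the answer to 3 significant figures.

Species balance on tank i: dCᵢ/dt = (Cᵢ₋₁ − Cᵢ)/τᵢ with τᵢ = Vᵢ/Q.
τ₁ = 398/11.0 = 36.182 min; τ₂ = 303/11.0 = 27.545 min.
Solving the cascade with C₁(0)=C₂(0)=0 gives C₂(t) = C_in[1 − (τ₁ e^(−t/τ₁) − τ₂ e^(−t/τ₂))/(τ₁ − τ₂)].
At t = 65.3: e^(−t/τ₁) = 0.16451, e^(−t/τ₂) = 0.093422.
C₂ = 1.65·[1 − (36.182·0.16451 − 27.545·0.093422)/(8.6364)] = 1.65·0.60875 = 1.0044 mol/L.

1.00 mol/L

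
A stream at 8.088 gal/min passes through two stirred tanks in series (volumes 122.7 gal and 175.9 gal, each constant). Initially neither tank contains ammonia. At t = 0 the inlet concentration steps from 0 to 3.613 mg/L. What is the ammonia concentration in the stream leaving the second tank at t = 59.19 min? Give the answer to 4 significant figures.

Time constants: τᵢ = Vᵢ/Q for each well-mixed tank.
τ₁ = 122.7/8.088 = 15.1706 min; τ₂ = 175.9/8.088 = 21.7483 min.
Solving the cascade with C₁(0)=C₂(0)=0 gives C₂(t) = C_in[1 − (τ₁ e^(−t/τ₁) − τ₂ e^(−t/τ₂))/(τ₁ − τ₂)].
At t = 59.19: e^(−t/τ₁) = 0.0202092, e^(−t/τ₂) = 0.0657697.
C₂ = 3.613·[1 − (15.1706·0.0202092 − 21.7483·0.0657697)/(-6.57765)] = 3.613·0.829150 = 2.99572 mg/L.

2.996 mg/L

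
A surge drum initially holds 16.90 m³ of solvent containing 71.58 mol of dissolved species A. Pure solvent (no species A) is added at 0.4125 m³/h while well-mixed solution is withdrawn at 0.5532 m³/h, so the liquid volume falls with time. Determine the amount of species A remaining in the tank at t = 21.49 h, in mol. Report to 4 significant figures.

Let m(t) be the amount of species A. Volume: V(t) = V₀ + (Q_in − Q_out) t = 16.90 − 0.140700 t; V(21.49) = 13.8764 m³.
No species A enters, so dm/dt = −Q_out · (m/V).
Separate: dm/m = −Q_out dt/V(t) ⇒ ln(m/m₀) = −(Q_out/(Q_in−Q_out)) ln(V/V₀).
m = m₀ (V₀/V)^(Q_out/(Q_in−Q_out)) = 71.58 × (16.90/13.8764)^(-3.93177) = 32.9752 mol.

32.98 mol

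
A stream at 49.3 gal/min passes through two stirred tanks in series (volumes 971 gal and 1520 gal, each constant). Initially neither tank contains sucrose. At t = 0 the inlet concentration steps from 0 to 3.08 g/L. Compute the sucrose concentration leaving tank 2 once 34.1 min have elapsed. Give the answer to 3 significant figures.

1.22 g/L

Time constants: τᵢ = Vᵢ/Q for each well-mixed tank.
τ₁ = 971/49.3 = 19.696 min; τ₂ = 1520/49.3 = 30.832 min.
Tank 1: C₁ = C_in(1 − e^(−t/τ₁)). Tank 2 (τ₁ ≠ τ₂): C₂ = C_in[1 − (τ₁ e^(−t/τ₁) − τ₂ e^(−t/τ₂))/(τ₁ − τ₂)].
At t = 34.1: e^(−t/τ₁) = 0.17705, e^(−t/τ₂) = 0.33088.
C₂ = 3.08·[1 − (19.696·0.17705 − 30.832·0.33088)/(-11.136)] = 3.08·0.39705 = 1.2229 g/L.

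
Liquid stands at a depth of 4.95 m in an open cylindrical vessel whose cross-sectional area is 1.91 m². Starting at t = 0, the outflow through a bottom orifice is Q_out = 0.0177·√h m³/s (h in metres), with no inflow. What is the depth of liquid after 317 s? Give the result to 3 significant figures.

0.572 m

A dh/dt = −Q_out = −0.0177 √h.
This is separable: 2 d(√h)/dt = −0.0177/A, so √h = √h₀ − (0.0177/(2A)) t.
√h = √4.95 − 0.0177·317/(2·1.91) = 2.2249 − 1.4688 = 0.75604.
h = 0.75604² = 0.57159 m.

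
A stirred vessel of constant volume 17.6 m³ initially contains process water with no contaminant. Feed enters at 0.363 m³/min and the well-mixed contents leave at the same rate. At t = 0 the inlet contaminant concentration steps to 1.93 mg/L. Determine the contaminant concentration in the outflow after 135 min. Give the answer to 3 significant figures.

1.81 mg/L

Transient balance on the dissolved component: V dC/dt = Q(C_in − C).
So dC/dt = (C_in − C)/τ with τ = V/Q = 17.6/0.363 = 48.485 min.
This is linear first-order; C(t) = C_in + (C₀ − C_in) e^(−t/τ).
C(135) = 1.93 + (0 − 1.93)·e^(−135/48.485) = 1.93 + (-1.9300)·0.061768 = 1.8108 mg/L.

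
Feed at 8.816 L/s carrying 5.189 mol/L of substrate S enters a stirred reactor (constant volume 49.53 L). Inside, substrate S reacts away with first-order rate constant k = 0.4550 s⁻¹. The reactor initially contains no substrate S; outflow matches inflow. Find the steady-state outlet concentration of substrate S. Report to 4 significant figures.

1.459 mol/L

Species balance: V dC/dt = Q C_in − Q C − k V C.
Steady state (dC/dt = 0): C_ss = Q C_in/(Q + kV) = C_in/(1 + kV/Q).
C_ss = 8.816·5.189/(8.816 + 0.4550·49.53) = 45.7462/31.3522 = 1.45911 mol/L.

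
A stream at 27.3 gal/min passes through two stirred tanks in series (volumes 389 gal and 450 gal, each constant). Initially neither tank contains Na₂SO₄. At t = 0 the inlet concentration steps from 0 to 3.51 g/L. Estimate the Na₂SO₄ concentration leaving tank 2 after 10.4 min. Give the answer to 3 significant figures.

0.520 g/L

Time constants: τᵢ = Vᵢ/Q for each well-mixed tank.
τ₁ = 389/27.3 = 14.249 min; τ₂ = 450/27.3 = 16.484 min.
Solving the cascade with C₁(0)=C₂(0)=0 gives C₂(t) = C_in[1 − (τ₁ e^(−t/τ₁) − τ₂ e^(−t/τ₂))/(τ₁ − τ₂)].
At t = 10.4: e^(−t/τ₁) = 0.48197, e^(−t/τ₂) = 0.53209.
C₂ = 3.51·[1 − (14.249·0.48197 − 16.484·0.53209)/(-2.2344)] = 3.51·0.14826 = 0.52040 g/L.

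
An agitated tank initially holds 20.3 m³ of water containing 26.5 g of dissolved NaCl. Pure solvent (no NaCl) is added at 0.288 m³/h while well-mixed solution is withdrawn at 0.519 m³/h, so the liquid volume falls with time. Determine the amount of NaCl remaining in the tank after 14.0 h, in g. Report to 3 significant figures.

17.9 g

Let m(t) be the amount of NaCl. Volume: V(t) = V₀ + (Q_in − Q_out) t = 20.3 − 0.23100 t; V(14.0) = 17.066 m³.
Solute balance: dm/dt = 0 − Q_out C = −Q_out m/V(t).
Separate: dm/m = −Q_out dt/V(t) ⇒ ln(m/m₀) = −(Q_out/(Q_in−Q_out)) ln(V/V₀).
m = m₀ (V₀/V)^(Q_out/(Q_in−Q_out)) = 26.5 × (20.3/17.066)^(-2.2468) = 17.944 g.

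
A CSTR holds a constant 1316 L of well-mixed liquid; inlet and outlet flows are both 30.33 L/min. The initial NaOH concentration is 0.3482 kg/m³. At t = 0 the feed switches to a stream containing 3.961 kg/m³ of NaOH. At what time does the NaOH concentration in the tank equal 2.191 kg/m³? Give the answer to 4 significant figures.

30.96 min

Unsteady species balance (constant V, well mixed): V dC/dt = Q(C_in − C), so τ = V/Q = 43.3894 min.
C(t) = C_in + (C₀ − C_in) e^(−t/τ). Set C = 2.191 and solve for t:
e^(−t/τ) = (C − C_in)/(C₀ − C_in) = (2.191 − 3.961)/(0.3482 − 3.961) = 0.489925
t = −τ ln(…) = 43.3894 × 0.713504 = 30.9585 min.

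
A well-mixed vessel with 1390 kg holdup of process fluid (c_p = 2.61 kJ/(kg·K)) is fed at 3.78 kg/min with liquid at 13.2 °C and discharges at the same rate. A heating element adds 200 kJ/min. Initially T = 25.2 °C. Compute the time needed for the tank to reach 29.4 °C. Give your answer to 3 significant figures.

Energy balance: M c_p dT/dt = ṁ c_p (T_in − T) + 200.
τ = M/ṁ = 367.72 min; T_ss = T_in + Q̇/(ṁ c_p) = 33.472 °C.
T(t) = T_ss + (T₀ − T_ss) e^(−t/τ). Set T = 29.4:
e^(−t/τ) = (29.4 − 33.472)/(25.2 − 33.472) = 0.49227
t = −367.72 · ln(0.49227) = 260.62 min.

261 min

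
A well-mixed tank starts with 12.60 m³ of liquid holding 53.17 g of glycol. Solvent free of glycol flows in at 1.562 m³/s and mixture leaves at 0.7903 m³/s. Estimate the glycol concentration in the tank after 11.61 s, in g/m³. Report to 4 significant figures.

1.423 g/m³

Let m(t) be the amount of glycol. Volume: V(t) = V₀ + (Q_in − Q_out) t = 12.60 + 0.771700 t; V(11.61) = 21.5594 m³.
Solute balance: dm/dt = 0 − Q_out C = −Q_out m/V(t).
dm/m = −Q_out dt/(V₀ + 0.771700 t); integrating gives ln(m/m₀) = −(Q_out/(Q_in−Q_out)) ln(V/V₀).
m = m₀ (V₀/V)^(Q_out/(Q_in−Q_out)) = 53.17 × (12.60/21.5594)^(1.02410) = 30.6745 g.
C = m/V = 30.6745/21.5594 = 1.42279 g/m³.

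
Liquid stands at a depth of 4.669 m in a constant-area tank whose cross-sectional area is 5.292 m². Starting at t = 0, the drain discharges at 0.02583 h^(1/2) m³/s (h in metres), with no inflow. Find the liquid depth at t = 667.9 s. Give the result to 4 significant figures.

0.2817 m

A dh/dt = −Q_out = −0.02583 √h.
∫ h^(−1/2) dh = −(0.02583/A) ∫ dt, giving 2√h = 2√h₀ − (0.02583/A) t.
√h = √4.669 − 0.02583·667.9/(2·5.292) = 2.16079 − 1.62999 = 0.530793.
h = 0.530793² = 0.281741 m.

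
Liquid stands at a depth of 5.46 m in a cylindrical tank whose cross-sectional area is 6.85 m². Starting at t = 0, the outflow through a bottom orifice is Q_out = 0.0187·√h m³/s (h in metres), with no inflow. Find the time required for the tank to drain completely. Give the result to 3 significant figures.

A dh/dt = −Q_out = −0.0187 √h.
This is separable: 2 d(√h)/dt = −0.0187/A, so √h = √h₀ − (0.0187/(2A)) t.
Tank is empty when √h = 0: t_empty = 2A√h₀/0.0187.
t_empty = 2·6.85·√5.46/0.0187 = 13.700·2.3367/0.0187 = 1711.9 s.

1710 s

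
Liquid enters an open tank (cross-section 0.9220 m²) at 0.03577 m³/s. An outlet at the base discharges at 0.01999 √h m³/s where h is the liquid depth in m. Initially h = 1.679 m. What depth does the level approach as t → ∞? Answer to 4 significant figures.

A dh/dt = Q_in − 0.01999 √h. Steady state requires inflow = outflow:
Q_in = 0.01999 √h_ss ⇒ √h_ss = 0.03577/0.01999 = 1.78939.
h_ss = 1.78939² = 3.20193 m. (Since h₀ = 1.679 m < h_ss, the level will rise toward this value.)

3.202 m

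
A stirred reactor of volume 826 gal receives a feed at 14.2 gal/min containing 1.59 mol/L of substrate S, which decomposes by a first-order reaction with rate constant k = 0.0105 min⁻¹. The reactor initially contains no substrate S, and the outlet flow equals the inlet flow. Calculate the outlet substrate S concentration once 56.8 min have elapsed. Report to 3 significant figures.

Accumulation = in − out − consumed: V dC/dt = Q C_in − Q C − k V C.
This is linear with rate a = Q/V + k = 0.027691 min⁻¹.
C_ss = Q C_in/(Q + kV) = 0.98710 mol/L; C(t) = C_ss + (C₀ − C_ss) e^(−a t).
C(56.8) = 0.98710 + (-0.98710)·e^(−0.027691·56.8) = 0.98710 + (-0.98710)·0.20745 = 0.78233 mol/L.

0.782 mol/L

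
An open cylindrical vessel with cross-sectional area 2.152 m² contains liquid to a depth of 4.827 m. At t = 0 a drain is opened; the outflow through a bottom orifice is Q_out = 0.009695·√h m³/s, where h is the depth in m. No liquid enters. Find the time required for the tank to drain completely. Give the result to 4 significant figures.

Mass balance (ρ constant): A dh/dt = −0.009695 √h.
This is separable: 2 d(√h)/dt = −0.009695/A, so √h = √h₀ − (0.009695/(2A)) t.
Tank is empty when √h = 0: t_empty = 2A√h₀/0.009695.
t_empty = 2·2.152·√4.827/0.009695 = 4.30400·2.19704/0.009695 = 975.356 s.

975.4 s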